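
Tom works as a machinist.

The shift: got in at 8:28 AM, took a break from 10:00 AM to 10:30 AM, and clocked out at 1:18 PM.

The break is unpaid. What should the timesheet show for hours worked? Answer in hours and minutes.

4 h 20 min

The shift: 8:28 AM–1:18 PM = 4 h 50 min; less 30 min break → 4 h 20 min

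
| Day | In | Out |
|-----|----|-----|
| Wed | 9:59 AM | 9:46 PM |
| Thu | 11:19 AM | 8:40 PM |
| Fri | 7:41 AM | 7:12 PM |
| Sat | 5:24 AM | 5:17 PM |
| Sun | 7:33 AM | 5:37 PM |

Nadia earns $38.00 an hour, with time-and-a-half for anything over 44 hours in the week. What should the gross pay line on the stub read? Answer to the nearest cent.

Wed: 9:59 AM–9:46 PM = 11 h 47 min
Thu: 11:19 AM–8:40 PM = 9 h 21 min
Fri: 7:41 AM–7:12 PM = 11 h 31 min
Sat: 5:24 AM–5:17 PM = 11 h 53 min
Sun: 7:33 AM–5:37 PM = 10 h 4 min
Total worked: 54 h 36 min = 3276 min.
Regular 44 h 0 min = 2640 min at $38.00/h; overtime 10 h 36 min = 636 min at $57.00/h.
Pay = (2640 × $38.00 + 636 × $57.00) ÷ 60 = $2276.20.

$2276.20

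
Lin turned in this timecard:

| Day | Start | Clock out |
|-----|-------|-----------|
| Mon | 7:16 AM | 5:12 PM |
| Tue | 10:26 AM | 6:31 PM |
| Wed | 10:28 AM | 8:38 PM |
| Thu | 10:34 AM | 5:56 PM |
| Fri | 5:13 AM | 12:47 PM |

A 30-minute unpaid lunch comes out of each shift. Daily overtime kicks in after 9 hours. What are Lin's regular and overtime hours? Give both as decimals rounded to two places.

Regular 39.52 hours, overtime 1.10 hours

Mon: 7:16 AM–5:12 PM = 9 h 56 min; less 30 min break → 9 h 26 min
Tue: 10:26 AM–6:31 PM = 8 h 5 min; less 30 min break → 7 h 35 min
Wed: 10:28 AM–8:38 PM = 10 h 10 min; less 30 min break → 9 h 40 min
Thu: 10:34 AM–5:56 PM = 7 h 22 min; less 30 min break → 6 h 52 min
Fri: 5:13 AM–12:47 PM = 7 h 34 min; less 30 min break → 7 h 4 min
Mon reg 9 h 0 min / OT 0 h 26 min; Tue reg 7 h 35 min / OT 0 h 0 min; Wed reg 9 h 0 min / OT 0 h 40 min; Thu reg 6 h 52 min / OT 0 h 0 min; Fri reg 7 h 4 min / OT 0 h 0 min.
Totals: regular 39 h 31 min, overtime 1 h 6 min.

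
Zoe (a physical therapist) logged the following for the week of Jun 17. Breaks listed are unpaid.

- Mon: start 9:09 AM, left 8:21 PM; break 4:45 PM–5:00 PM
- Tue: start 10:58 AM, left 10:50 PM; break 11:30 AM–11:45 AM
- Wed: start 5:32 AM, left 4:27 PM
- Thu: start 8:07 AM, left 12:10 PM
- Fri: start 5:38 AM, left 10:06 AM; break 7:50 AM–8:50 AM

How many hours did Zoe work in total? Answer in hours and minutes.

Mon: 9:09 AM–8:21 PM = 11 h 12 min; less 15 min break → 10 h 57 min
Tue: 10:58 AM–10:50 PM = 11 h 52 min; less 15 min break → 11 h 37 min
Wed: 5:32 AM–4:27 PM = 10 h 55 min
Thu: 8:07 AM–12:10 PM = 4 h 3 min
Fri: 5:38 AM–10:06 AM = 4 h 28 min; less 60 min break → 3 h 28 min
Total: 10 h 57 min + 11 h 37 min + 10 h 55 min + 4 h 3 min + 3 h 28 min = 41 h 0 min.

41 h 0 min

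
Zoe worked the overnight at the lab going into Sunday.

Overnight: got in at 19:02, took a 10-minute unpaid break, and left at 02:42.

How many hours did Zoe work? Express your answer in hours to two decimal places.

Overnight: 19:02 → midnight = 4 h 58 min; midnight → 02:42 = 2 h 42 min; span 7 h 40 min; less 10 min break → 7 h 30 min

7.50 hours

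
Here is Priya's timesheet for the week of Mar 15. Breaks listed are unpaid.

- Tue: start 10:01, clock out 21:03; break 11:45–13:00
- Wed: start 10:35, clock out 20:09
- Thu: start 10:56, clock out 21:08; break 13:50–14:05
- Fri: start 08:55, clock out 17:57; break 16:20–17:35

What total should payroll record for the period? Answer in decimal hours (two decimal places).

37.08 hours

Tue: 10:01–21:03 = 11 h 2 min; less 75 min break → 9 h 47 min
Wed: 10:35–20:09 = 9 h 34 min
Thu: 10:56–21:08 = 10 h 12 min; less 15 min break → 9 h 57 min
Fri: 08:55–17:57 = 9 h 2 min; less 75 min break → 7 h 47 min
Total: 9 h 47 min + 9 h 34 min + 9 h 57 min + 7 h 47 min = 37 h 5 min.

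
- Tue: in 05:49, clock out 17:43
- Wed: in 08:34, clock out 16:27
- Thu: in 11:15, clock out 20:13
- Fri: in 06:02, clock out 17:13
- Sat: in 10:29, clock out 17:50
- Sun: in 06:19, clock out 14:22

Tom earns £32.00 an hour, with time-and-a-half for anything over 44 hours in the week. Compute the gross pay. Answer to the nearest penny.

£1952.00

Tue: 05:49–17:43 = 11 h 54 min
Wed: 08:34–16:27 = 7 h 53 min
Thu: 11:15–20:13 = 8 h 58 min
Fri: 06:02–17:13 = 11 h 11 min
Sat: 10:29–17:50 = 7 h 21 min
Sun: 06:19–14:22 = 8 h 3 min
Total worked: 55 h 20 min = 3320 min.
Regular 44 h 0 min = 2640 min at £32.00/h; overtime 11 h 20 min = 680 min at £48.00/h.
Pay = (2640 × £32.00 + 680 × £48.00) ÷ 60 = £1952.00.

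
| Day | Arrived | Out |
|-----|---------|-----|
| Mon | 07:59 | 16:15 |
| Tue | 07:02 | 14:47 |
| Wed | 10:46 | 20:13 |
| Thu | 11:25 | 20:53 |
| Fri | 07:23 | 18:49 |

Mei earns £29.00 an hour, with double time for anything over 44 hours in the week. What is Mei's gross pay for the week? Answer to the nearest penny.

£1413.27

Mon: 07:59–16:15 = 8 h 16 min
Tue: 07:02–14:47 = 7 h 45 min
Wed: 10:46–20:13 = 9 h 27 min
Thu: 11:25–20:53 = 9 h 28 min
Fri: 07:23–18:49 = 11 h 26 min
Total worked: 46 h 22 min = 2782 min.
Regular 44 h 0 min = 2640 min at £29.00/h; overtime 2 h 22 min = 142 min at £58.00/h.
Pay = (2640 × £29.00 + 142 × £58.00) ÷ 60 = £1413.27.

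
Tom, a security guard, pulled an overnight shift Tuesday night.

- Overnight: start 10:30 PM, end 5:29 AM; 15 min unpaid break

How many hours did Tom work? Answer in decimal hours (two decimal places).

Overnight: 10:30 PM → midnight = 1 h 30 min; midnight → 5:29 AM = 5 h 29 min; span 6 h 59 min; less 15 min break → 6 h 44 min

6.73 hours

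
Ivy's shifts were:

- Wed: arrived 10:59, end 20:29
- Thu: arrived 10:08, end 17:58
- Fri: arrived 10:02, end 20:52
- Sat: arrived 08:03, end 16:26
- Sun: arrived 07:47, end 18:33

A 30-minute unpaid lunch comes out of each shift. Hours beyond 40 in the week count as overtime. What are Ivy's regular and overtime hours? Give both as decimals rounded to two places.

Regular 40.00 hours, overtime 4.82 hours

Wed: 10:59–20:29 = 9 h 30 min; less 30 min break → 9 h 0 min
Thu: 10:08–17:58 = 7 h 50 min; less 30 min break → 7 h 20 min
Fri: 10:02–20:52 = 10 h 50 min; less 30 min break → 10 h 20 min
Sat: 08:03–16:26 = 8 h 23 min; less 30 min break → 7 h 53 min
Sun: 07:47–18:33 = 10 h 46 min; less 30 min break → 10 h 16 min
Total worked: 44 h 49 min = 44.82 h.
Threshold 40 h → overtime 4 h 49 min, regular 40 h 0 min.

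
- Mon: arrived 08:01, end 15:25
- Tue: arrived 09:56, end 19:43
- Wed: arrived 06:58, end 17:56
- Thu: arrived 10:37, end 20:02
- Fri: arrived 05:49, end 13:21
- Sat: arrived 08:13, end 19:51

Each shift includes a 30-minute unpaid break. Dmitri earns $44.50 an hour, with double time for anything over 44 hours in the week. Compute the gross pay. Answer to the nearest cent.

Mon: 08:01–15:25 = 7 h 24 min; less 30 min break → 6 h 54 min
Tue: 09:56–19:43 = 9 h 47 min; less 30 min break → 9 h 17 min
Wed: 06:58–17:56 = 10 h 58 min; less 30 min break → 10 h 28 min
Thu: 10:37–20:02 = 9 h 25 min; less 30 min break → 8 h 55 min
Fri: 05:49–13:21 = 7 h 32 min; less 30 min break → 7 h 2 min
Sat: 08:13–19:51 = 11 h 38 min; less 30 min break → 11 h 8 min
Total worked: 53 h 44 min = 3224 min.
Regular 44 h 0 min = 2640 min at $44.50/h; overtime 9 h 44 min = 584 min at $89.00/h.
Pay = (2640 × $44.50 + 584 × $89.00) ÷ 60 = $2824.27.

$2824.27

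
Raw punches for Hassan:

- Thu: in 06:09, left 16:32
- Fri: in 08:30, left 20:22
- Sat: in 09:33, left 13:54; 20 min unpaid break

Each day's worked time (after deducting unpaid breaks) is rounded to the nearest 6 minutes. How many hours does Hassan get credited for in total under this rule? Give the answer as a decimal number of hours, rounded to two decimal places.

26.30 hours

Thu: 06:09–16:32 = 10 h 23 min → rounds to 10 h 24 min
Fri: 08:30–20:22 = 11 h 52 min → rounds to 11 h 54 min
Sat: 09:33–13:54 = 4 h 21 min − 20 min = 4 h 1 min → rounds to 4 h 0 min
Total credited: 26 h 18 min.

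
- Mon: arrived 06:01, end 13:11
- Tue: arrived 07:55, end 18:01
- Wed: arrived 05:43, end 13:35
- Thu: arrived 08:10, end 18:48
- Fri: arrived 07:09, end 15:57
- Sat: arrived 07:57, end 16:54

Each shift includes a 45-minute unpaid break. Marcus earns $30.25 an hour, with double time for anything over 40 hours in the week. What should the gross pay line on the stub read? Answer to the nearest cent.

Mon: 06:01–13:11 = 7 h 10 min; less 45 min break → 6 h 25 min
Tue: 07:55–18:01 = 10 h 6 min; less 45 min break → 9 h 21 min
Wed: 05:43–13:35 = 7 h 52 min; less 45 min break → 7 h 7 min
Thu: 08:10–18:48 = 10 h 38 min; less 45 min break → 9 h 53 min
Fri: 07:09–15:57 = 8 h 48 min; less 45 min break → 8 h 3 min
Sat: 07:57–16:54 = 8 h 57 min; less 45 min break → 8 h 12 min
Total worked: 49 h 1 min = 2941 min.
Regular 40 h 0 min = 2400 min at $30.25/h; overtime 9 h 1 min = 541 min at $60.50/h.
Pay = (2400 × $30.25 + 541 × $60.50) ÷ 60 = $1755.51.

$1755.51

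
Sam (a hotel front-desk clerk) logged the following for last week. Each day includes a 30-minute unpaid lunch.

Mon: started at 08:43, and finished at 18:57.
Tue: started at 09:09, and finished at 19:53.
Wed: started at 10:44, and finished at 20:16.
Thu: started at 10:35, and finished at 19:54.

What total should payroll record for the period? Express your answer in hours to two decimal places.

Mon: 08:43–18:57 = 10 h 14 min; less 30 min break → 9 h 44 min
Tue: 09:09–19:53 = 10 h 44 min; less 30 min break → 10 h 14 min
Wed: 10:44–20:16 = 9 h 32 min; less 30 min break → 9 h 2 min
Thu: 10:35–19:54 = 9 h 19 min; less 30 min break → 8 h 49 min
Total: 9 h 44 min + 10 h 14 min + 9 h 2 min + 8 h 49 min = 37 h 49 min.

37.82 hours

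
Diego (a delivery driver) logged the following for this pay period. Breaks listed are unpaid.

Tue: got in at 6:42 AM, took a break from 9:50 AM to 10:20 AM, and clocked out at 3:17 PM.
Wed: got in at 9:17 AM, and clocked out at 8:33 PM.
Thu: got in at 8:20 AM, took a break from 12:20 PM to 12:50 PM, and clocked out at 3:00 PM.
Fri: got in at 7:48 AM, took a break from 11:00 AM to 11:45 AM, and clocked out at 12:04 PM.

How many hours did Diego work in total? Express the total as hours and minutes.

29 h 2 min

Tue: 6:42 AM–3:17 PM = 8 h 35 min; less 30 min break → 8 h 5 min
Wed: 9:17 AM–8:33 PM = 11 h 16 min
Thu: 8:20 AM–3:00 PM = 6 h 40 min; less 30 min break → 6 h 10 min
Fri: 7:48 AM–12:04 PM = 4 h 16 min; less 45 min break → 3 h 31 min
Total: 8 h 5 min + 11 h 16 min + 6 h 10 min + 3 h 31 min = 29 h 2 min.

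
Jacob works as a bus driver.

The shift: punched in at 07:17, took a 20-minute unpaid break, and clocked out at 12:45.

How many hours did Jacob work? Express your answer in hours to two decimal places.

The shift: 07:17–12:45 = 5 h 28 min; less 20 min break → 5 h 8 min

5.13 hours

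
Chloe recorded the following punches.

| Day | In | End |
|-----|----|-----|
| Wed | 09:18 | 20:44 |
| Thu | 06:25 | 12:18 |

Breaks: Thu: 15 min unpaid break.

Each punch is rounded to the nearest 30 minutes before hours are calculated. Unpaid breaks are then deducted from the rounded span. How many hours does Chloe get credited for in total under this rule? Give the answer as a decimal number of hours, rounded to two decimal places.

16.75 hours

Wed: in 09:18→09:30, out 20:44→20:30; 11 h 0 min
Thu: in 06:25→06:30, out 12:18→12:30; 6 h 0 min − 15 min = 5 h 45 min
Total credited: 16 h 45 min.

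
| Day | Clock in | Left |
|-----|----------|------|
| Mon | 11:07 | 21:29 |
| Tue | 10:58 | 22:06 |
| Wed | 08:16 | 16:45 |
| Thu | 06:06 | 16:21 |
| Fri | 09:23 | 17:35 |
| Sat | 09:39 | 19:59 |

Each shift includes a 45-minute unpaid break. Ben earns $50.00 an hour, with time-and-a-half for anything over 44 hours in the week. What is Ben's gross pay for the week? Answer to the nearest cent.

$2970.00

Mon: 11:07–21:29 = 10 h 22 min; less 45 min break → 9 h 37 min
Tue: 10:58–22:06 = 11 h 8 min; less 45 min break → 10 h 23 min
Wed: 08:16–16:45 = 8 h 29 min; less 45 min break → 7 h 44 min
Thu: 06:06–16:21 = 10 h 15 min; less 45 min break → 9 h 30 min
Fri: 09:23–17:35 = 8 h 12 min; less 45 min break → 7 h 27 min
Sat: 09:39–19:59 = 10 h 20 min; less 45 min break → 9 h 35 min
Total worked: 54 h 16 min = 3256 min.
Regular 44 h 0 min = 2640 min at $50.00/h; overtime 10 h 16 min = 616 min at $75.00/h.
Pay = (2640 × $50.00 + 616 × $75.00) ÷ 60 = $2970.00.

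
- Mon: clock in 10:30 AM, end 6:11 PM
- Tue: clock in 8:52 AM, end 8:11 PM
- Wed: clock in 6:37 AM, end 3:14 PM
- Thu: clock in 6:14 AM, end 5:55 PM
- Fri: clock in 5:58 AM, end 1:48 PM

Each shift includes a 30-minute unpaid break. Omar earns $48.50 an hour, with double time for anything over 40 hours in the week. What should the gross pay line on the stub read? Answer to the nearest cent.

$2389.43

Mon: 10:30 AM–6:11 PM = 7 h 41 min; less 30 min break → 7 h 11 min
Tue: 8:52 AM–8:11 PM = 11 h 19 min; less 30 min break → 10 h 49 min
Wed: 6:37 AM–3:14 PM = 8 h 37 min; less 30 min break → 8 h 7 min
Thu: 6:14 AM–5:55 PM = 11 h 41 min; less 30 min break → 11 h 11 min
Fri: 5:58 AM–1:48 PM = 7 h 50 min; less 30 min break → 7 h 20 min
Total worked: 44 h 38 min = 2678 min.
Regular 40 h 0 min = 2400 min at $48.50/h; overtime 4 h 38 min = 278 min at $97.00/h.
Pay = (2400 × $48.50 + 278 × $97.00) ÷ 60 = $2389.43.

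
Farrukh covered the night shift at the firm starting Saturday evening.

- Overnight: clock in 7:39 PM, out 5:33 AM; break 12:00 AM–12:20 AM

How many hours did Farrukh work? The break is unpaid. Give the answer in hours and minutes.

Overnight: 7:39 PM → midnight = 4 h 21 min; midnight → 5:33 AM = 5 h 33 min; span 9 h 54 min; less 20 min break → 9 h 34 min

9 h 34 min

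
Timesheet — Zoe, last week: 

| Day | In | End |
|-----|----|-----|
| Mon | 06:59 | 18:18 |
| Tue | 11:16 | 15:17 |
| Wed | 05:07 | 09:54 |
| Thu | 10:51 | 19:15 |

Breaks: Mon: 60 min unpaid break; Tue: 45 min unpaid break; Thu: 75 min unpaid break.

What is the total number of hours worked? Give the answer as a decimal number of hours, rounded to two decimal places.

Mon: 06:59–18:18 = 11 h 19 min; less 60 min break → 10 h 19 min
Tue: 11:16–15:17 = 4 h 1 min; less 45 min break → 3 h 16 min
Wed: 05:07–09:54 = 4 h 47 min
Thu: 10:51–19:15 = 8 h 24 min; less 75 min break → 7 h 9 min
Total: 10 h 19 min + 3 h 16 min + 4 h 47 min + 7 h 9 min = 25 h 31 min.

25.52 hours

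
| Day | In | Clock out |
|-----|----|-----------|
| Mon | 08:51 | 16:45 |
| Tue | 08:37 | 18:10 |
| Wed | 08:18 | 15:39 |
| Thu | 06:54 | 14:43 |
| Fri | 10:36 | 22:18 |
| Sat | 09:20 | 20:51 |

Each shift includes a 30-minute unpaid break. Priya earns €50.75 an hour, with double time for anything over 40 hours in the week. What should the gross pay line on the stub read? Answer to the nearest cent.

€3332.58

Mon: 08:51–16:45 = 7 h 54 min; less 30 min break → 7 h 24 min
Tue: 08:37–18:10 = 9 h 33 min; less 30 min break → 9 h 3 min
Wed: 08:18–15:39 = 7 h 21 min; less 30 min break → 6 h 51 min
Thu: 06:54–14:43 = 7 h 49 min; less 30 min break → 7 h 19 min
Fri: 10:36–22:18 = 11 h 42 min; less 30 min break → 11 h 12 min
Sat: 09:20–20:51 = 11 h 31 min; less 30 min break → 11 h 1 min
Total worked: 52 h 50 min = 3170 min.
Regular 40 h 0 min = 2400 min at €50.75/h; overtime 12 h 50 min = 770 min at €101.50/h.
Pay = (2400 × €50.75 + 770 × €101.50) ÷ 60 = €3332.58.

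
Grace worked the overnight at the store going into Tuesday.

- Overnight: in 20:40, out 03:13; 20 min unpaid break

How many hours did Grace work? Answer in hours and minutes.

Overnight: 20:40 → midnight = 3 h 20 min; midnight → 03:13 = 3 h 13 min; span 6 h 33 min; less 20 min break → 6 h 13 min

6 h 13 min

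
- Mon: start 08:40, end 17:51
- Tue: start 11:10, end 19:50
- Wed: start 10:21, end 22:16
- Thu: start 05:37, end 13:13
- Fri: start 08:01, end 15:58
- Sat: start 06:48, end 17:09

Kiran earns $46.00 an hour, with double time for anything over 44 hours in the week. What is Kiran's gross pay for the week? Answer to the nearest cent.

Mon: 08:40–17:51 = 9 h 11 min
Tue: 11:10–19:50 = 8 h 40 min
Wed: 10:21–22:16 = 11 h 55 min
Thu: 05:37–13:13 = 7 h 36 min
Fri: 08:01–15:58 = 7 h 57 min
Sat: 06:48–17:09 = 10 h 21 min
Total worked: 55 h 40 min = 3340 min.
Regular 44 h 0 min = 2640 min at $46.00/h; overtime 11 h 40 min = 700 min at $92.00/h.
Pay = (2640 × $46.00 + 700 × $92.00) ÷ 60 = $3097.33.

$3097.33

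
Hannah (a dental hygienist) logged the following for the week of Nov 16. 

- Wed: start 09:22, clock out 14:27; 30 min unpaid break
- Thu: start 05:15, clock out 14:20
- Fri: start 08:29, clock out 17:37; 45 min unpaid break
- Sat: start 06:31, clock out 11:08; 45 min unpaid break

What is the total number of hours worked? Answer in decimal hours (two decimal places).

Wed: 09:22–14:27 = 5 h 5 min; less 30 min break → 4 h 35 min
Thu: 05:15–14:20 = 9 h 5 min
Fri: 08:29–17:37 = 9 h 8 min; less 45 min break → 8 h 23 min
Sat: 06:31–11:08 = 4 h 37 min; less 45 min break → 3 h 52 min
Total: 4 h 35 min + 9 h 5 min + 8 h 23 min + 3 h 52 min = 25 h 55 min.

25.92 hours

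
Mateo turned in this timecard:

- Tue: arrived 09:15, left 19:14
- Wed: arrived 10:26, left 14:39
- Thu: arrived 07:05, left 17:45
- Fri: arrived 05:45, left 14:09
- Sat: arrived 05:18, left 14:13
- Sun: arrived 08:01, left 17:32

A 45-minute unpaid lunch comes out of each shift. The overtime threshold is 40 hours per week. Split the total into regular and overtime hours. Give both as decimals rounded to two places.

Tue: 09:15–19:14 = 9 h 59 min; less 45 min break → 9 h 14 min
Wed: 10:26–14:39 = 4 h 13 min; less 45 min break → 3 h 28 min
Thu: 07:05–17:45 = 10 h 40 min; less 45 min break → 9 h 55 min
Fri: 05:45–14:09 = 8 h 24 min; less 45 min break → 7 h 39 min
Sat: 05:18–14:13 = 8 h 55 min; less 45 min break → 8 h 10 min
Sun: 08:01–17:32 = 9 h 31 min; less 45 min break → 8 h 46 min
Total worked: 47 h 12 min = 47.20 h.
Threshold 40 h → overtime 7 h 12 min, regular 40 h 0 min.

Regular 40.00 hours, overtime 7.20 hours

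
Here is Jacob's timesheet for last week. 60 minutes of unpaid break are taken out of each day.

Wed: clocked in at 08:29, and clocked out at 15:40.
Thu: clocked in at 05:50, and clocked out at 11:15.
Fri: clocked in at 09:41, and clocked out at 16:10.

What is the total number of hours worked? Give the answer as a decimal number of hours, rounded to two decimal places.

16.08 hours

Wed: 08:29–15:40 = 7 h 11 min; less 60 min break → 6 h 11 min
Thu: 05:50–11:15 = 5 h 25 min; less 60 min break → 4 h 25 min
Fri: 09:41–16:10 = 6 h 29 min; less 60 min break → 5 h 29 min
Total: 6 h 11 min + 4 h 25 min + 5 h 29 min = 16 h 5 min.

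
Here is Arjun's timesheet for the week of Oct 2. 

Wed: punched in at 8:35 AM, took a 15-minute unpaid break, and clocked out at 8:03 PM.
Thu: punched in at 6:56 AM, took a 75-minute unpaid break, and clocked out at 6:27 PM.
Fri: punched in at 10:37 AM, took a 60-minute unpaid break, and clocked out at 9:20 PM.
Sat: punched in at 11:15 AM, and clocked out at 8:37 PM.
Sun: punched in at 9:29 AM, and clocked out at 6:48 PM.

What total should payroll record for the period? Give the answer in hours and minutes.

49 h 53 min

Wed: 8:35 AM–8:03 PM = 11 h 28 min; less 15 min break → 11 h 13 min
Thu: 6:56 AM–6:27 PM = 11 h 31 min; less 75 min break → 10 h 16 min
Fri: 10:37 AM–9:20 PM = 10 h 43 min; less 60 min break → 9 h 43 min
Sat: 11:15 AM–8:37 PM = 9 h 22 min
Sun: 9:29 AM–6:48 PM = 9 h 19 min
Total: 11 h 13 min + 10 h 16 min + 9 h 43 min + 9 h 22 min + 9 h 19 min = 49 h 53 min.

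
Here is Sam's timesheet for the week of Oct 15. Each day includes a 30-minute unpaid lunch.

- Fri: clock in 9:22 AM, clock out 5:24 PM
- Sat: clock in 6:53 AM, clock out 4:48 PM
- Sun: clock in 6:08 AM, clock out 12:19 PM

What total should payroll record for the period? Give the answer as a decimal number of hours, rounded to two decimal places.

22.63 hours

Fri: 9:22 AM–5:24 PM = 8 h 2 min; less 30 min break → 7 h 32 min
Sat: 6:53 AM–4:48 PM = 9 h 55 min; less 30 min break → 9 h 25 min
Sun: 6:08 AM–12:19 PM = 6 h 11 min; less 30 min break → 5 h 41 min
Total: 7 h 32 min + 9 h 25 min + 5 h 41 min = 22 h 38 min.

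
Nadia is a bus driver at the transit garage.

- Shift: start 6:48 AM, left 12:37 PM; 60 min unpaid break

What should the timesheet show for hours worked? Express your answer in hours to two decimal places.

Shift: 6:48 AM–12:37 PM = 5 h 49 min; less 60 min break → 4 h 49 min

4.82 hours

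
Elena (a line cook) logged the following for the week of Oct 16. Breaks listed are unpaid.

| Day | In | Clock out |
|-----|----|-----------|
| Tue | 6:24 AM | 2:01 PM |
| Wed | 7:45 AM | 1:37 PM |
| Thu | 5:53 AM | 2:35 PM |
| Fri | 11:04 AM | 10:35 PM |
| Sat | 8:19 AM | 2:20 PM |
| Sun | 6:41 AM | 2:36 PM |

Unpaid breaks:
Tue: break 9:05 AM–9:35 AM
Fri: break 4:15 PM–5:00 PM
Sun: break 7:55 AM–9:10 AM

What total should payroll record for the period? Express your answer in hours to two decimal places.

Tue: 6:24 AM–2:01 PM = 7 h 37 min; less 30 min break → 7 h 7 min
Wed: 7:45 AM–1:37 PM = 5 h 52 min
Thu: 5:53 AM–2:35 PM = 8 h 42 min
Fri: 11:04 AM–10:35 PM = 11 h 31 min; less 45 min break → 10 h 46 min
Sat: 8:19 AM–2:20 PM = 6 h 1 min
Sun: 6:41 AM–2:36 PM = 7 h 55 min; less 75 min break → 6 h 40 min
Total: 7 h 7 min + 5 h 52 min + 8 h 42 min + 10 h 46 min + 6 h 1 min + 6 h 40 min = 45 h 8 min.

45.13 hours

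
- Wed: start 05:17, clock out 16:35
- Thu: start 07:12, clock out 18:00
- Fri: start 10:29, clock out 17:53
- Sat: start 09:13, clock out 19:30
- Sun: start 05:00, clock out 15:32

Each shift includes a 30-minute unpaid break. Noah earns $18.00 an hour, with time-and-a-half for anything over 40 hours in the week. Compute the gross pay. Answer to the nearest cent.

Wed: 05:17–16:35 = 11 h 18 min; less 30 min break → 10 h 48 min
Thu: 07:12–18:00 = 10 h 48 min; less 30 min break → 10 h 18 min
Fri: 10:29–17:53 = 7 h 24 min; less 30 min break → 6 h 54 min
Sat: 09:13–19:30 = 10 h 17 min; less 30 min break → 9 h 47 min
Sun: 05:00–15:32 = 10 h 32 min; less 30 min break → 10 h 2 min
Total worked: 47 h 49 min = 2869 min.
Regular 40 h 0 min = 2400 min at $18.00/h; overtime 7 h 49 min = 469 min at $27.00/h.
Pay = (2400 × $18.00 + 469 × $27.00) ÷ 60 = $931.05.

$931.05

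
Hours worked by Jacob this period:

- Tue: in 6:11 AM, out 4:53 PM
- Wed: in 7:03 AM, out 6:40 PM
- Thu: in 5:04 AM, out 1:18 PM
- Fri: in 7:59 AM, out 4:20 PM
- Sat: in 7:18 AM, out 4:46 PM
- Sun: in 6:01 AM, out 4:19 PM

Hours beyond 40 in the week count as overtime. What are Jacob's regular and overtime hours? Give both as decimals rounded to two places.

Tue: 6:11 AM–4:53 PM = 10 h 42 min
Wed: 7:03 AM–6:40 PM = 11 h 37 min
Thu: 5:04 AM–1:18 PM = 8 h 14 min
Fri: 7:59 AM–4:20 PM = 8 h 21 min
Sat: 7:18 AM–4:46 PM = 9 h 28 min
Sun: 6:01 AM–4:19 PM = 10 h 18 min
Total worked: 58 h 40 min = 58.67 h.
Threshold 40 h → overtime 18 h 40 min, regular 40 h 0 min.

Regular 40.00 hours, overtime 18.67 hours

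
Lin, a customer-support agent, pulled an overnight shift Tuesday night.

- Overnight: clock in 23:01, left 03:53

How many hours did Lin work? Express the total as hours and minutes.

4 h 52 min

Overnight: 23:01 → midnight = 0 h 59 min; midnight → 03:53 = 3 h 53 min; span 4 h 52 min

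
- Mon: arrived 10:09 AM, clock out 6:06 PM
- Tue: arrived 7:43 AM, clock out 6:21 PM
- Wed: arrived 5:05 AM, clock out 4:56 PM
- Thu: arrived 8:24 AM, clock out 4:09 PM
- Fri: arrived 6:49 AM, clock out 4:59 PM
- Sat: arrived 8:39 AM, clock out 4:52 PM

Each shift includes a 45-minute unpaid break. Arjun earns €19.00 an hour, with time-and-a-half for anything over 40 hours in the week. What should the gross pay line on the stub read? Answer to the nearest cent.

Mon: 10:09 AM–6:06 PM = 7 h 57 min; less 45 min break → 7 h 12 min
Tue: 7:43 AM–6:21 PM = 10 h 38 min; less 45 min break → 9 h 53 min
Wed: 5:05 AM–4:56 PM = 11 h 51 min; less 45 min break → 11 h 6 min
Thu: 8:24 AM–4:09 PM = 7 h 45 min; less 45 min break → 7 h 0 min
Fri: 6:49 AM–4:59 PM = 10 h 10 min; less 45 min break → 9 h 25 min
Sat: 8:39 AM–4:52 PM = 8 h 13 min; less 45 min break → 7 h 28 min
Total worked: 52 h 4 min = 3124 min.
Regular 40 h 0 min = 2400 min at €19.00/h; overtime 12 h 4 min = 724 min at €28.50/h.
Pay = (2400 × €19.00 + 724 × €28.50) ÷ 60 = €1103.90.

€1103.90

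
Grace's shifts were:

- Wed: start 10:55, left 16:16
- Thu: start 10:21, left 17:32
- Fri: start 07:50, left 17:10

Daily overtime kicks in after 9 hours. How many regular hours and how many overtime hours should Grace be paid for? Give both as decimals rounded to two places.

Wed: 10:55–16:16 = 5 h 21 min
Thu: 10:21–17:32 = 7 h 11 min
Fri: 07:50–17:10 = 9 h 20 min
Wed reg 5 h 21 min / OT 0 h 0 min; Thu reg 7 h 11 min / OT 0 h 0 min; Fri reg 9 h 0 min / OT 0 h 20 min.
Totals: regular 21 h 32 min, overtime 0 h 20 min.

Regular 21.53 hours, overtime 0.33 hours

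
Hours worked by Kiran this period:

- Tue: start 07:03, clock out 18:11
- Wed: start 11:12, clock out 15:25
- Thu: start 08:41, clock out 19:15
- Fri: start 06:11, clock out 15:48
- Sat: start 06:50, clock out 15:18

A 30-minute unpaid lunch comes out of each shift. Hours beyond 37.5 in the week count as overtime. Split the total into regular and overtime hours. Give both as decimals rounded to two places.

Regular 37.50 hours, overtime 4.00 hours

Tue: 07:03–18:11 = 11 h 8 min; less 30 min break → 10 h 38 min
Wed: 11:12–15:25 = 4 h 13 min; less 30 min break → 3 h 43 min
Thu: 08:41–19:15 = 10 h 34 min; less 30 min break → 10 h 4 min
Fri: 06:11–15:48 = 9 h 37 min; less 30 min break → 9 h 7 min
Sat: 06:50–15:18 = 8 h 28 min; less 30 min break → 7 h 58 min
Total worked: 41 h 30 min = 41.50 h.
Threshold 37.5 h → overtime 4 h 0 min, regular 37 h 30 min.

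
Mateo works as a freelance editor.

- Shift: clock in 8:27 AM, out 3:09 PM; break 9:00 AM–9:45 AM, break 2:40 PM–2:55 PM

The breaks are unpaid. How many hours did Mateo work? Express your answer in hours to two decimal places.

Shift: 8:27 AM–3:09 PM = 6 h 42 min; less 60 min break → 5 h 42 min

5.70 hours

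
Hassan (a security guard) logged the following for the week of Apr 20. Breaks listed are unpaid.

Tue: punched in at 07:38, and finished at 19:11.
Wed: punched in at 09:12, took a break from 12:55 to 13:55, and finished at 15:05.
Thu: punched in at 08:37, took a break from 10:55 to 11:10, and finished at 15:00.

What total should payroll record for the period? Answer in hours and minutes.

22 h 34 min

Tue: 07:38–19:11 = 11 h 33 min
Wed: 09:12–15:05 = 5 h 53 min; less 60 min break → 4 h 53 min
Thu: 08:37–15:00 = 6 h 23 min; less 15 min break → 6 h 8 min
Total: 11 h 33 min + 4 h 53 min + 6 h 8 min = 22 h 34 min.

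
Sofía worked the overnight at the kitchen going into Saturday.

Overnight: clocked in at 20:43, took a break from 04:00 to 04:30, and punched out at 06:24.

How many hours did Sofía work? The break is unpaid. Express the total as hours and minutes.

Overnight: 20:43 → midnight = 3 h 17 min; midnight → 06:24 = 6 h 24 min; span 9 h 41 min; less 30 min break → 9 h 11 min

9 h 11 min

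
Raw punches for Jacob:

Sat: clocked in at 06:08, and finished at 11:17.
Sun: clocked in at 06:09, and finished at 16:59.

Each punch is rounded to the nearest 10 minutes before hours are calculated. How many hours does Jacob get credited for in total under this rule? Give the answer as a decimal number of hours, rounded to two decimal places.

Sat: in 06:08→06:10, out 11:17→11:20; 5 h 10 min
Sun: in 06:09→06:10, out 16:59→17:00; 10 h 50 min
Total credited: 16 h 0 min.

16.00 hours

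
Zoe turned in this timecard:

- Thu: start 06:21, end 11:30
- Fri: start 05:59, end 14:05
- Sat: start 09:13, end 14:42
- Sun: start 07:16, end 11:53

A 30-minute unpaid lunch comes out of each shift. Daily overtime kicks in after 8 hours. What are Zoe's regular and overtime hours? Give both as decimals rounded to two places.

Thu: 06:21–11:30 = 5 h 9 min; less 30 min break → 4 h 39 min
Fri: 05:59–14:05 = 8 h 6 min; less 30 min break → 7 h 36 min
Sat: 09:13–14:42 = 5 h 29 min; less 30 min break → 4 h 59 min
Sun: 07:16–11:53 = 4 h 37 min; less 30 min break → 4 h 7 min
Thu reg 4 h 39 min / OT 0 h 0 min; Fri reg 7 h 36 min / OT 0 h 0 min; Sat reg 4 h 59 min / OT 0 h 0 min; Sun reg 4 h 7 min / OT 0 h 0 min.
Totals: regular 21 h 21 min, overtime 0 h 0 min.

Regular 21.35 hours, overtime 0.00 hours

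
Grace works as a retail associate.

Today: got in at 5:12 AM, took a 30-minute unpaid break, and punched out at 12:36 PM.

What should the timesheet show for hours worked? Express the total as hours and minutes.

Today: 5:12 AM–12:36 PM = 7 h 24 min; less 30 min break → 6 h 54 min

6 h 54 min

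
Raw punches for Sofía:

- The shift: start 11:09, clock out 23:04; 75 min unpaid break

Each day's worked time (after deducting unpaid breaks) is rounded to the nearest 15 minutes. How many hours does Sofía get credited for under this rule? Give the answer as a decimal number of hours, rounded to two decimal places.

10.75 hours

The shift: 11:09–23:04 = 11 h 55 min − 75 min = 10 h 40 min → rounds to 10 h 45 min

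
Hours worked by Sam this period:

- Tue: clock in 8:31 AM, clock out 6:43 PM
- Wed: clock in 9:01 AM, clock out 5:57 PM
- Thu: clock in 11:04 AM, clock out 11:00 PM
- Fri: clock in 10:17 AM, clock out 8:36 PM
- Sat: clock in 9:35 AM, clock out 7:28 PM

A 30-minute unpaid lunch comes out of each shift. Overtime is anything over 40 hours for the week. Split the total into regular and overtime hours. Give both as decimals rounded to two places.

Tue: 8:31 AM–6:43 PM = 10 h 12 min; less 30 min break → 9 h 42 min
Wed: 9:01 AM–5:57 PM = 8 h 56 min; less 30 min break → 8 h 26 min
Thu: 11:04 AM–11:00 PM = 11 h 56 min; less 30 min break → 11 h 26 min
Fri: 10:17 AM–8:36 PM = 10 h 19 min; less 30 min break → 9 h 49 min
Sat: 9:35 AM–7:28 PM = 9 h 53 min; less 30 min break → 9 h 23 min
Total worked: 48 h 46 min = 48.77 h.
Threshold 40 h → overtime 8 h 46 min, regular 40 h 0 min.

Regular 40.00 hours, overtime 8.77 hours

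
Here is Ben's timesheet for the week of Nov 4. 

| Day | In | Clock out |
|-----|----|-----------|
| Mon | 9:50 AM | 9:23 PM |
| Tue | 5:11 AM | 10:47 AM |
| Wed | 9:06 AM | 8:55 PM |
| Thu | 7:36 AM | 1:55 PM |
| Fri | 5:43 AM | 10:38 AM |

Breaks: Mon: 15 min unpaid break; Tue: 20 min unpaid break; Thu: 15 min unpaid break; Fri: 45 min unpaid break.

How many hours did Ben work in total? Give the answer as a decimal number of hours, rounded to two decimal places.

38.62 hours

Mon: 9:50 AM–9:23 PM = 11 h 33 min; less 15 min break → 11 h 18 min
Tue: 5:11 AM–10:47 AM = 5 h 36 min; less 20 min break → 5 h 16 min
Wed: 9:06 AM–8:55 PM = 11 h 49 min
Thu: 7:36 AM–1:55 PM = 6 h 19 min; less 15 min break → 6 h 4 min
Fri: 5:43 AM–10:38 AM = 4 h 55 min; less 45 min break → 4 h 10 min
Total: 11 h 18 min + 5 h 16 min + 11 h 49 min + 6 h 4 min + 4 h 10 min = 38 h 37 min.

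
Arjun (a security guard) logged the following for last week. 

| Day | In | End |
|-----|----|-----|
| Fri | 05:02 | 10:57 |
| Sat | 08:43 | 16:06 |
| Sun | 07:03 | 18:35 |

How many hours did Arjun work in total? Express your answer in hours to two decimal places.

Fri: 05:02–10:57 = 5 h 55 min
Sat: 08:43–16:06 = 7 h 23 min
Sun: 07:03–18:35 = 11 h 32 min
Total: 5 h 55 min + 7 h 23 min + 11 h 32 min = 24 h 50 min.

24.83 hours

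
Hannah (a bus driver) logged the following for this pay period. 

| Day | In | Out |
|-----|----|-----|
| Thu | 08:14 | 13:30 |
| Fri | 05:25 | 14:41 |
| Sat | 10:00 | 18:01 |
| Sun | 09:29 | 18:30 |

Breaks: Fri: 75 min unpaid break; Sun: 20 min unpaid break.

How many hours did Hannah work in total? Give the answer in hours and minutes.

29 h 59 min

Thu: 08:14–13:30 = 5 h 16 min
Fri: 05:25–14:41 = 9 h 16 min; less 75 min break → 8 h 1 min
Sat: 10:00–18:01 = 8 h 1 min
Sun: 09:29–18:30 = 9 h 1 min; less 20 min break → 8 h 41 min
Total: 5 h 16 min + 8 h 1 min + 8 h 1 min + 8 h 41 min = 29 h 59 min.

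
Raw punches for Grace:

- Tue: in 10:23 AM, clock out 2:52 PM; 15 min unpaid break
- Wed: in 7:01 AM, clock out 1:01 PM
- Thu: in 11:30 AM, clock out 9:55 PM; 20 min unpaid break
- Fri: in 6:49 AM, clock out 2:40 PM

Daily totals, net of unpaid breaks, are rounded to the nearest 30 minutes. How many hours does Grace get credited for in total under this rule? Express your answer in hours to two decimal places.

Tue: 10:23 AM–2:52 PM = 4 h 29 min − 15 min = 4 h 14 min → rounds to 4 h 0 min
Wed: 7:01 AM–1:01 PM = 6 h 0 min → rounds to 6 h 0 min
Thu: 11:30 AM–9:55 PM = 10 h 25 min − 20 min = 10 h 5 min → rounds to 10 h 0 min
Fri: 6:49 AM–2:40 PM = 7 h 51 min → rounds to 8 h 0 min
Total credited: 28 h 0 min.

28.00 hours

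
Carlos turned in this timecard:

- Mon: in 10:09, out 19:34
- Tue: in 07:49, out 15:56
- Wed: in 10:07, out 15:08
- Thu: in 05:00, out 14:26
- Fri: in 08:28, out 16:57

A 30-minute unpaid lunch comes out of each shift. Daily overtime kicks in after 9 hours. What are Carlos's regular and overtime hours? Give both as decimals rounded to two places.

Mon: 10:09–19:34 = 9 h 25 min; less 30 min break → 8 h 55 min
Tue: 07:49–15:56 = 8 h 7 min; less 30 min break → 7 h 37 min
Wed: 10:07–15:08 = 5 h 1 min; less 30 min break → 4 h 31 min
Thu: 05:00–14:26 = 9 h 26 min; less 30 min break → 8 h 56 min
Fri: 08:28–16:57 = 8 h 29 min; less 30 min break → 7 h 59 min
Mon reg 8 h 55 min / OT 0 h 0 min; Tue reg 7 h 37 min / OT 0 h 0 min; Wed reg 4 h 31 min / OT 0 h 0 min; Thu reg 8 h 56 min / OT 0 h 0 min; Fri reg 7 h 59 min / OT 0 h 0 min.
Totals: regular 37 h 58 min, overtime 0 h 0 min.

Regular 37.97 hours, overtime 0.00 hours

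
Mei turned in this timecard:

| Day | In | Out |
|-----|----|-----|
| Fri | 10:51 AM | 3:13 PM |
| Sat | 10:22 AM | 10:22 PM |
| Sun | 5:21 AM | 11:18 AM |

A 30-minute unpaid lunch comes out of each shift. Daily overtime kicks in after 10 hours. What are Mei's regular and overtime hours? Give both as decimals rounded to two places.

Fri: 10:51 AM–3:13 PM = 4 h 22 min; less 30 min break → 3 h 52 min
Sat: 10:22 AM–10:22 PM = 12 h 0 min; less 30 min break → 11 h 30 min
Sun: 5:21 AM–11:18 AM = 5 h 57 min; less 30 min break → 5 h 27 min
Fri reg 3 h 52 min / OT 0 h 0 min; Sat reg 10 h 0 min / OT 1 h 30 min; Sun reg 5 h 27 min / OT 0 h 0 min.
Totals: regular 19 h 19 min, overtime 1 h 30 min.

Regular 19.32 hours, overtime 1.50 hours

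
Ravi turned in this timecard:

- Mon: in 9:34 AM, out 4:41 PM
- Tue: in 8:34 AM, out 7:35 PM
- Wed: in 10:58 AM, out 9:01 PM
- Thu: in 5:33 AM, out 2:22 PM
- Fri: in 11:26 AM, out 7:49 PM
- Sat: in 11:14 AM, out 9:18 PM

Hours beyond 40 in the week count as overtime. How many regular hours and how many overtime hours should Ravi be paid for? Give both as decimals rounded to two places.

Mon: 9:34 AM–4:41 PM = 7 h 7 min
Tue: 8:34 AM–7:35 PM = 11 h 1 min
Wed: 10:58 AM–9:01 PM = 10 h 3 min
Thu: 5:33 AM–2:22 PM = 8 h 49 min
Fri: 11:26 AM–7:49 PM = 8 h 23 min
Sat: 11:14 AM–9:18 PM = 10 h 4 min
Total worked: 55 h 27 min = 55.45 h.
Threshold 40 h → overtime 15 h 27 min, regular 40 h 0 min.

Regular 40.00 hours, overtime 15.45 hours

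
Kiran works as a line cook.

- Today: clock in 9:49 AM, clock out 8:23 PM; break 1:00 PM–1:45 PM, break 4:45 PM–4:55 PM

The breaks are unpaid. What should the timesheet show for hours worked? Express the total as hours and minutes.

Today: 9:49 AM–8:23 PM = 10 h 34 min; less 55 min break → 9 h 39 min

9 h 39 min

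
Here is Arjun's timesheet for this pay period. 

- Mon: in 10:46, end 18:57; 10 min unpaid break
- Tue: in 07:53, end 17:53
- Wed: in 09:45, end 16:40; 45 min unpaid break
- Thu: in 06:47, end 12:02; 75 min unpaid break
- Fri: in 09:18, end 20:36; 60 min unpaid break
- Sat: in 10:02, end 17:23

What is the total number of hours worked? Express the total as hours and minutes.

45 h 50 min

Mon: 10:46–18:57 = 8 h 11 min; less 10 min break → 8 h 1 min
Tue: 07:53–17:53 = 10 h 0 min
Wed: 09:45–16:40 = 6 h 55 min; less 45 min break → 6 h 10 min
Thu: 06:47–12:02 = 5 h 15 min; less 75 min break → 4 h 0 min
Fri: 09:18–20:36 = 11 h 18 min; less 60 min break → 10 h 18 min
Sat: 10:02–17:23 = 7 h 21 min
Total: 8 h 1 min + 10 h 0 min + 6 h 10 min + 4 h 0 min + 10 h 18 min + 7 h 21 min = 45 h 50 min.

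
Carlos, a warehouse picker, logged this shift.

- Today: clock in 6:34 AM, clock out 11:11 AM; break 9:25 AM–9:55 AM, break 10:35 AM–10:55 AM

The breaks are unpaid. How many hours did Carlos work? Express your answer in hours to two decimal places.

Today: 6:34 AM–11:11 AM = 4 h 37 min; less 50 min break → 3 h 47 min

3.78 hours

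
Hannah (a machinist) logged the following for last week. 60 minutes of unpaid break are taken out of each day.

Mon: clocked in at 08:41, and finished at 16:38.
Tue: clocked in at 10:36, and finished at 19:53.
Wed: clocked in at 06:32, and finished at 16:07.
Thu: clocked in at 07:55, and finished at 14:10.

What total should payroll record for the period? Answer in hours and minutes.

Mon: 08:41–16:38 = 7 h 57 min; less 60 min break → 6 h 57 min
Tue: 10:36–19:53 = 9 h 17 min; less 60 min break → 8 h 17 min
Wed: 06:32–16:07 = 9 h 35 min; less 60 min break → 8 h 35 min
Thu: 07:55–14:10 = 6 h 15 min; less 60 min break → 5 h 15 min
Total: 6 h 57 min + 8 h 17 min + 8 h 35 min + 5 h 15 min = 29 h 4 min.

29 h 4 min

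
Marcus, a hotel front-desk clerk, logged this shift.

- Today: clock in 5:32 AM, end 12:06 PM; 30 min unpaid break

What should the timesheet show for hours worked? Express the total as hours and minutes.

6 h 4 min

Today: 5:32 AM–12:06 PM = 6 h 34 min; less 30 min break → 6 h 4 min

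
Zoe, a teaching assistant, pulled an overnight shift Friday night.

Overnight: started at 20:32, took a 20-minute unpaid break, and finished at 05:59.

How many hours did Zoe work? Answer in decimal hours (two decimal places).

Overnight: 20:32 → midnight = 3 h 28 min; midnight → 05:59 = 5 h 59 min; span 9 h 27 min; less 20 min break → 9 h 7 min

9.12 hours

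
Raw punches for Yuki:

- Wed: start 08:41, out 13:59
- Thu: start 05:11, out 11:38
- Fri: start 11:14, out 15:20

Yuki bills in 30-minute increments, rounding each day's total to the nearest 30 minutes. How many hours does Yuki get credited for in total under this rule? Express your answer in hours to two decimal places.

Wed: 08:41–13:59 = 5 h 18 min → rounds to 5 h 30 min
Thu: 05:11–11:38 = 6 h 27 min → rounds to 6 h 30 min
Fri: 11:14–15:20 = 4 h 6 min → rounds to 4 h 0 min
Total credited: 16 h 0 min.

16.00 hours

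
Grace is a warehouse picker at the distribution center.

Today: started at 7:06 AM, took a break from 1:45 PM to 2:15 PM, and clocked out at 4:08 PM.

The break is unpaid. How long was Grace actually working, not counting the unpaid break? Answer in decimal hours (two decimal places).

8.53 hours

Today: 7:06 AM–4:08 PM = 9 h 2 min; less 30 min break → 8 h 32 min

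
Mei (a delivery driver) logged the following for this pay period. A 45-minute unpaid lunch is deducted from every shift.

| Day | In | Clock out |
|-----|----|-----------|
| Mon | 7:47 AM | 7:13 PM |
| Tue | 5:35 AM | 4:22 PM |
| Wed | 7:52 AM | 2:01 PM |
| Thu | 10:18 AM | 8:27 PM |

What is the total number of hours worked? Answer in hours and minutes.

35 h 31 min

Mon: 7:47 AM–7:13 PM = 11 h 26 min; less 45 min break → 10 h 41 min
Tue: 5:35 AM–4:22 PM = 10 h 47 min; less 45 min break → 10 h 2 min
Wed: 7:52 AM–2:01 PM = 6 h 9 min; less 45 min break → 5 h 24 min
Thu: 10:18 AM–8:27 PM = 10 h 9 min; less 45 min break → 9 h 24 min
Total: 10 h 41 min + 10 h 2 min + 5 h 24 min + 9 h 24 min = 35 h 31 min.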